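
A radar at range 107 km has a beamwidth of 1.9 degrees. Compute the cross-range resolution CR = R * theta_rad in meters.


BW_rad = 0.033161256
CR = 107000 * 0.033161256 = 3548.3 m

3548.3 m


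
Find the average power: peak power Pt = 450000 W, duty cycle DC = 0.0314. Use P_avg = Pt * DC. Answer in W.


P_avg = 450000 * 0.0314 = 14130.0 W

14130.0 W


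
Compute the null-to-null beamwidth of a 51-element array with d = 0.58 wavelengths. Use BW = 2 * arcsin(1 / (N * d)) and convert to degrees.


1/(N*d) = 1/(51*0.58) = 0.033807
BW = 2*arcsin(0.033807) = 3.9 degrees

3.9 degrees


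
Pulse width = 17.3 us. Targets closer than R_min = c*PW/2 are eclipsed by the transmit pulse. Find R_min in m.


R_min = 3e8 * 17.3e-6 / 2 = 2595.0 m

2595.0 m


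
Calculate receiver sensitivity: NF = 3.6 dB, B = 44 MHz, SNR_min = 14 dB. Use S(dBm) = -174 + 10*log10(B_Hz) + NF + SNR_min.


10*log10(44000000.0) = 76.43
S = -174 + 76.43 + 3.6 + 14 = -80.0 dBm

-80.0 dBm


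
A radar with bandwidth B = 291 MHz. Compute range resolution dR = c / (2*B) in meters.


dR = 3e8 / (2 * 291000000.0) = 0.52 m

0.52 m


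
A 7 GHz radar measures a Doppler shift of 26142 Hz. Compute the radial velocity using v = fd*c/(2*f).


v = 26142 * 3e8 / (2 * 7000000000.0) = 560.2 m/s

560.2 m/s


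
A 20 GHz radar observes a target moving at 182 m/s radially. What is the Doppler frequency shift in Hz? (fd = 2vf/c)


fd = 2 * 182 * 20000000000.0 / 3e8 = 24266.7 Hz

24266.7 Hz


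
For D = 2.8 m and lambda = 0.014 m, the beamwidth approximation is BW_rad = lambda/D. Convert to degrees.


BW_rad = 0.014 / 2.8 = 0.005
BW_deg = 0.29 degrees

0.29 degrees


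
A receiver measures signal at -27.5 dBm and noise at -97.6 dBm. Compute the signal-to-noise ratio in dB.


SNR = -27.5 - (-97.6) = 70.1 dB

70.1 dB


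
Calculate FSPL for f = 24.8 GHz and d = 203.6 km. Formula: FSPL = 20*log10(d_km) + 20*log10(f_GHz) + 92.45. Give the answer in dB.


20*log10(203.6) = 46.18
20*log10(24.8) = 27.89
FSPL = 166.5 dB

166.5 dB


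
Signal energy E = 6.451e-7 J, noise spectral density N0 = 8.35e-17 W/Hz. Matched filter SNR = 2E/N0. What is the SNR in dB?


SNR_lin = 2 * 6.451e-7 / 8.35e-17 = 1.545e10
SNR_dB = 10*log10(1.545e10) = 101.9 dB

101.9 dB


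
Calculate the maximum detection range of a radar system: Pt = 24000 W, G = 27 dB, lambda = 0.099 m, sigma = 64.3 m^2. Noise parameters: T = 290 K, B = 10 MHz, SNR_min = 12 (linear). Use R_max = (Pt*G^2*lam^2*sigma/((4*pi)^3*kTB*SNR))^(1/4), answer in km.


G_lin = 10^(27/10) = 501.187234
R^4 = 24000 * 501.187234^2 * 0.099^2 * 64.3 / ((4*pi)^3 * 1.38e-23 * 290 * 10000000.0 * 12)
R^4 = 3.98662e18 m^4
R_max = (3.98662e18)^(1/4) = 44683.9 m = 44.7 km

44.7 km


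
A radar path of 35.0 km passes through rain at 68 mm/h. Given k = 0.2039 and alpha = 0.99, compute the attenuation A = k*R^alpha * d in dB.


gamma = 0.2039 * 68^0.99 = 13.292328 dB/km
A = 13.292328 * 35.0 = 465.23 dB

465.23 dB


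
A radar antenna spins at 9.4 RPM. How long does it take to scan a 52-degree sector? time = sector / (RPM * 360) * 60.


t = 52 / (9.4 * 360) * 60 = 0.92 s

0.92 s


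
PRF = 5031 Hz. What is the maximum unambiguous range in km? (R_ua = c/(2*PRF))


R_ua = 3e8 / (2 * 5031) = 29815.1 m = 29.8 km

29.8 km


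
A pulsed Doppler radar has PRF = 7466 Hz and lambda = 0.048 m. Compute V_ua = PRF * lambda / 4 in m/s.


V_ua = 7466 * 0.048 / 4 = 89.6 m/s

89.6 m/s


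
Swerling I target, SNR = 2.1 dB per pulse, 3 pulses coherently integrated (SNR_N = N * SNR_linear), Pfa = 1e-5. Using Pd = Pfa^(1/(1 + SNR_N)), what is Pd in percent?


SNR_lin = 10^(2.1/10) = 1.62181
SNR_N = 3 * 1.62181 = 4.86543
1/(1 + SNR_N) = 1/5.86543 = 0.1704905
Pd = (1e-5)^0.1704905 = 0.14046
Pd = 14.0%

14.0%


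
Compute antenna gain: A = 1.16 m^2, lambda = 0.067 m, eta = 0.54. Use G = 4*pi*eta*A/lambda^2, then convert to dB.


G_linear = 4*pi*0.54*1.16/0.067^2 = 1753.53
G_dB = 10*log10(1753.53) = 32.4 dB

32.4 dB


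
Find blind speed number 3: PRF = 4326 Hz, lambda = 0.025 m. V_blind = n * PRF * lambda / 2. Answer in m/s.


V_blind = 3 * 4326 * 0.025 / 2 = 162.2 m/s

162.2 m/s


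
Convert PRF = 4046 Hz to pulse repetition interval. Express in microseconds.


PRI = 1/4046 = 0.0002471577 s = 247.2 us

247.2 us


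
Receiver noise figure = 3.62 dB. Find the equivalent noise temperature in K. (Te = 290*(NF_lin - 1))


NF_lin = 10^(3.62/10) = 2.301442
Te = 290 * (2.301442 - 1) = 377.4 K

377.4 K


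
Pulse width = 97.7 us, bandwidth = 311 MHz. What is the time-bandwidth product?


TBP = 97.7 * 311 = 30384.7

30384.7


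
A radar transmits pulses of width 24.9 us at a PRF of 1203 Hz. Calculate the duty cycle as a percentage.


DC = 24.9e-6 * 1203 * 100 = 3.0%

3.0%


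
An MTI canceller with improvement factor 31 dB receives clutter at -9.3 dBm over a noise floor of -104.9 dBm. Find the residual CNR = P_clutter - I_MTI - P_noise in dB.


CNR = -9.3 - 31 - (-104.9) = 64.6 dB

64.6 dB


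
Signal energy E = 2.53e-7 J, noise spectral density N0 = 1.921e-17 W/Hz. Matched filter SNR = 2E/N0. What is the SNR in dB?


SNR_lin = 2 * 2.53e-7 / 1.921e-17 = 2.634e10
SNR_dB = 10*log10(2.634e10) = 104.2 dB

104.2 dB


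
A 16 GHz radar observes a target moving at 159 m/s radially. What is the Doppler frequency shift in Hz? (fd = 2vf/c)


fd = 2 * 159 * 16000000000.0 / 3e8 = 16960.0 Hz

16960.0 Hz


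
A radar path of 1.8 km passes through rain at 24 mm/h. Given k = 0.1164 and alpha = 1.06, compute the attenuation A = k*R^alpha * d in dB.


gamma = 0.1164 * 24^1.06 = 3.380469 dB/km
A = 3.380469 * 1.8 = 6.08 dB

6.08 dB


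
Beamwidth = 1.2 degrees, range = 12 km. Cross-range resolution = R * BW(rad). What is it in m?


BW_rad = 0.020943951
CR = 12000 * 0.020943951 = 251.3 m

251.3 m


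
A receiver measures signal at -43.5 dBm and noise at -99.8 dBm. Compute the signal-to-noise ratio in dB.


SNR = -43.5 - (-99.8) = 56.3 dB

56.3 dB


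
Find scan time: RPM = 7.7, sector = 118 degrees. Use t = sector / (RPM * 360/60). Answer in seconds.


t = 118 / (7.7 * 360) * 60 = 2.55 s

2.55 s


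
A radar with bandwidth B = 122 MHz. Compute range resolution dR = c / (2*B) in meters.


dR = 3e8 / (2 * 122000000.0) = 1.23 m

1.23 m


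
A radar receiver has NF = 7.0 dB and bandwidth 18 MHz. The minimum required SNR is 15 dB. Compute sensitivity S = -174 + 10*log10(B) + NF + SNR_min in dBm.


10*log10(18000000.0) = 72.55
S = -174 + 72.55 + 7.0 + 15 = -79.4 dBm

-79.4 dBm


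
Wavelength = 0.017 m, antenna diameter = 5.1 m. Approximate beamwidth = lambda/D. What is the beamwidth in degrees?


BW_rad = 0.017 / 5.1 = 0.003333
BW_deg = 0.19 degrees

0.19 degrees


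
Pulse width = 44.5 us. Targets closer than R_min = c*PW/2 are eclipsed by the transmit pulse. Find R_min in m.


R_min = 3e8 * 44.5e-6 / 2 = 6675.0 m

6675.0 m


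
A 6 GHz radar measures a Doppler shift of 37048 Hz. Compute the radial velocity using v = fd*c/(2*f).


v = 37048 * 3e8 / (2 * 6000000000.0) = 926.2 m/s

926.2 m/s


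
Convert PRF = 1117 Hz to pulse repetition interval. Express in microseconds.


PRI = 1/1117 = 0.0008952551 s = 895.3 us

895.3 us


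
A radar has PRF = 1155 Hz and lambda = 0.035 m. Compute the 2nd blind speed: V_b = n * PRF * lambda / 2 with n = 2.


V_blind = 2 * 1155 * 0.035 / 2 = 40.4 m/s

40.4 m/s


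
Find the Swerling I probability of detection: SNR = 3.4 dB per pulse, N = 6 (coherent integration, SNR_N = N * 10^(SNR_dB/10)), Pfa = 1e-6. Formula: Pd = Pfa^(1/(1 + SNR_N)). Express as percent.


SNR_lin = 10^(3.4/10) = 2.18776
SNR_N = 6 * 2.18776 = 13.12656
1/(1 + SNR_N) = 1/14.12656 = 0.0707886
Pd = (1e-6)^0.0707886 = 0.37607
Pd = 37.6%

37.6%


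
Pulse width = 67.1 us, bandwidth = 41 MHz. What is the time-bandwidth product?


TBP = 67.1 * 41 = 2751.1

2751.1


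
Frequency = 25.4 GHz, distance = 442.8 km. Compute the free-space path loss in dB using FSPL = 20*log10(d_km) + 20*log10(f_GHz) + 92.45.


20*log10(442.8) = 52.92
20*log10(25.4) = 28.1
FSPL = 173.5 dB

173.5 dB


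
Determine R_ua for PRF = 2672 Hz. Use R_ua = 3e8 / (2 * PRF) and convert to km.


R_ua = 3e8 / (2 * 2672) = 56137.7 m = 56.1 km

56.1 km


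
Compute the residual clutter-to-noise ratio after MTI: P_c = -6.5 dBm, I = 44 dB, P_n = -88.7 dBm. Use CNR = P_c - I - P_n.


CNR = -6.5 - 44 - (-88.7) = 38.2 dB

38.2 dB


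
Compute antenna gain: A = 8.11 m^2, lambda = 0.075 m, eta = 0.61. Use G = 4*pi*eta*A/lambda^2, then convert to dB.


G_linear = 4*pi*0.61*8.11/0.075^2 = 11051.93
G_dB = 10*log10(11051.93) = 40.4 dB

40.4 dB


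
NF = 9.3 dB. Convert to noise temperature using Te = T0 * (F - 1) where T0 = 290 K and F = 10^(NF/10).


NF_lin = 10^(9.3/10) = 8.51138
Te = 290 * (8.51138 - 1) = 2178.3 K

2178.3 K


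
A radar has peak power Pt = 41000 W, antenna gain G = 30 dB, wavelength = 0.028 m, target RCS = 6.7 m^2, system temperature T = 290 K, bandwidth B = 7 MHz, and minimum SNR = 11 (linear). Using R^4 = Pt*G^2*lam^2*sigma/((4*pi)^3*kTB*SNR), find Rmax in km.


G_lin = 10^(30/10) = 1000.0
R^4 = 41000 * 1000.0^2 * 0.028^2 * 6.7 / ((4*pi)^3 * 1.38e-23 * 290 * 7000000.0 * 11)
R^4 = 3.5219e17 m^4
R_max = (3.5219e17)^(1/4) = 24361.0 m = 24.4 km

24.4 km


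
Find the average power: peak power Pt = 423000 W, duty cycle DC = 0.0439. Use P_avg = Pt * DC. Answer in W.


P_avg = 423000 * 0.0439 = 18569.7 W

18569.7 W


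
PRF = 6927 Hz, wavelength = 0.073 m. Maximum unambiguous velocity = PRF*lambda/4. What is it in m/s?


V_ua = 6927 * 0.073 / 4 = 126.4 m/s

126.4 m/s


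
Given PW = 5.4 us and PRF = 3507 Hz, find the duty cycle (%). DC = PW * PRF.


DC = 5.4e-6 * 3507 * 100 = 1.89%

1.89%


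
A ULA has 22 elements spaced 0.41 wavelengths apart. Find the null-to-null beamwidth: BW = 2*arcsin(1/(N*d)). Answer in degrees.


1/(N*d) = 1/(22*0.41) = 0.110865
BW = 2*arcsin(0.110865) = 12.7 degrees

12.7 degrees


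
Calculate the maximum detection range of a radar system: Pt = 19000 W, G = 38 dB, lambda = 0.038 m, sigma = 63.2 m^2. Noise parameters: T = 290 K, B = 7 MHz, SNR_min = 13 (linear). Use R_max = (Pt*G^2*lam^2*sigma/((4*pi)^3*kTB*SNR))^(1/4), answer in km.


G_lin = 10^(38/10) = 6309.573445
R^4 = 19000 * 6309.573445^2 * 0.038^2 * 63.2 / ((4*pi)^3 * 1.38e-23 * 290 * 7000000.0 * 13)
R^4 = 9.5519e19 m^4
R_max = (9.5519e19)^(1/4) = 98860.4 m = 98.9 km

98.9 km


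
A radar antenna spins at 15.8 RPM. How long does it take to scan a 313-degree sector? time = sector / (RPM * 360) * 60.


t = 313 / (15.8 * 360) * 60 = 3.3 s

3.3 s


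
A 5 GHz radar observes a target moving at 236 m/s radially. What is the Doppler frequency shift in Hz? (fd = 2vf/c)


fd = 2 * 236 * 5000000000.0 / 3e8 = 7866.7 Hz

7866.7 Hz


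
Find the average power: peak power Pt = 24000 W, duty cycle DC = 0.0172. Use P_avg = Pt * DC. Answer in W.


P_avg = 24000 * 0.0172 = 412.8 W

412.8 W


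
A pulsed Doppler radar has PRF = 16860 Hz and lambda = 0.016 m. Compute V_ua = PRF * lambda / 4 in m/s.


V_ua = 16860 * 0.016 / 4 = 67.4 m/s

67.4 m/s


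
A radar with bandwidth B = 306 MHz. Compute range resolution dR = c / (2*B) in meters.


dR = 3e8 / (2 * 306000000.0) = 0.49 m

0.49 m


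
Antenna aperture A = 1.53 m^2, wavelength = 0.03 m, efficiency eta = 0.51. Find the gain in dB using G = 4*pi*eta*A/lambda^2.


G_linear = 4*pi*0.51*1.53/0.03^2 = 10895.04
G_dB = 10*log10(10895.04) = 40.4 dB

40.4 dB


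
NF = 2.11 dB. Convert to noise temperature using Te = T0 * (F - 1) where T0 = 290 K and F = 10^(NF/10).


NF_lin = 10^(2.11/10) = 1.625549
Te = 290 * (1.625549 - 1) = 181.4 K

181.4 K


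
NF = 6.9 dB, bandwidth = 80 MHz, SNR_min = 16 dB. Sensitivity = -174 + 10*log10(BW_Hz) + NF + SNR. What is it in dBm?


10*log10(80000000.0) = 79.03
S = -174 + 79.03 + 6.9 + 16 = -72.1 dBm

-72.1 dBm


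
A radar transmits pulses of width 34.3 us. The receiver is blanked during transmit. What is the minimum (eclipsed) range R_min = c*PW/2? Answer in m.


R_min = 3e8 * 34.3e-6 / 2 = 5145.0 m

5145.0 m


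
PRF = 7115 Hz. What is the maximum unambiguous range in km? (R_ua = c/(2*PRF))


R_ua = 3e8 / (2 * 7115) = 21082.2 m = 21.1 km

21.1 km


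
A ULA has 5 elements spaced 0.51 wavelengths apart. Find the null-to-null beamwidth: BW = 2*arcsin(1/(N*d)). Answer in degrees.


1/(N*d) = 1/(5*0.51) = 0.392157
BW = 2*arcsin(0.392157) = 46.2 degrees

46.2 degrees


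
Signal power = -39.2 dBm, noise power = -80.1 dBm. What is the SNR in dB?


SNR = -39.2 - (-80.1) = 40.9 dB

40.9 dB


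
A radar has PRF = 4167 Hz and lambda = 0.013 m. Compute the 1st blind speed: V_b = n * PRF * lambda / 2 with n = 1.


V_blind = 1 * 4167 * 0.013 / 2 = 27.1 m/s

27.1 m/s


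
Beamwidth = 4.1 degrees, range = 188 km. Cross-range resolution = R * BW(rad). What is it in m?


BW_rad = 0.071558499
CR = 188000 * 0.071558499 = 13453.0 m

13453.0 m


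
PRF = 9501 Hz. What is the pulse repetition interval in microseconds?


PRI = 1/9501 = 0.0001052521 s = 105.3 us

105.3 us


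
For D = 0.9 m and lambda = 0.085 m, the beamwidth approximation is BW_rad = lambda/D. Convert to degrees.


BW_rad = 0.085 / 0.9 = 0.094444
BW_deg = 5.41 degrees

5.41 degrees


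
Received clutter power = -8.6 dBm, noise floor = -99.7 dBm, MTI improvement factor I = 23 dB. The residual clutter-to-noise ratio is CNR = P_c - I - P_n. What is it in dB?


CNR = -8.6 - 23 - (-99.7) = 68.1 dB

68.1 dB


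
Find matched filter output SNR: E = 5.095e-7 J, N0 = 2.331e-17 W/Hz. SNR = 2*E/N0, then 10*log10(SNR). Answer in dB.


SNR_lin = 2 * 5.095e-7 / 2.331e-17 = 4.372e10
SNR_dB = 10*log10(4.372e10) = 106.4 dB

106.4 dB


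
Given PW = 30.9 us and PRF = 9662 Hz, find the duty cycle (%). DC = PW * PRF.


DC = 30.9e-6 * 9662 * 100 = 29.86%

29.86%


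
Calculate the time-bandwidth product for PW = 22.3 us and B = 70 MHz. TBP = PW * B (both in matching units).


TBP = 22.3 * 70 = 1561.0

1561.0


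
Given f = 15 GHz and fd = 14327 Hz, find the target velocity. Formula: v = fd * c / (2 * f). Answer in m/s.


v = 14327 * 3e8 / (2 * 15000000000.0) = 143.3 m/s

143.3 m/s


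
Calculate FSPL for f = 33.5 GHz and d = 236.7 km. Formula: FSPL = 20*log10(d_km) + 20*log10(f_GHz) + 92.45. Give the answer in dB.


20*log10(236.7) = 47.48
20*log10(33.5) = 30.5
FSPL = 170.4 dB

170.4 dB


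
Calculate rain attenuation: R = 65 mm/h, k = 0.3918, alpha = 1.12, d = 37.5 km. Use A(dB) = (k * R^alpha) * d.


gamma = 0.3918 * 65^1.12 = 42.026903 dB/km
A = 42.026903 * 37.5 = 1576.01 dB

1576.01 dB


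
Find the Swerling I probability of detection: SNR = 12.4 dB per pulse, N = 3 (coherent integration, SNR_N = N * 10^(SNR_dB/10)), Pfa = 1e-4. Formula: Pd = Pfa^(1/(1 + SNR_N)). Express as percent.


SNR_lin = 10^(12.4/10) = 17.37801
SNR_N = 3 * 17.37801 = 52.13403
1/(1 + SNR_N) = 1/53.13403 = 0.0188203
Pd = (1e-4)^0.0188203 = 0.84085
Pd = 84.1%

84.1%


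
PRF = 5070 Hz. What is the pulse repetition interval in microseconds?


PRI = 1/5070 = 0.0001972387 s = 197.2 us

197.2 us


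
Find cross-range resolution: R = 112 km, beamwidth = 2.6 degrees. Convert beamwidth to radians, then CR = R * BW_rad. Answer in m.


BW_rad = 0.045378561
CR = 112000 * 0.045378561 = 5082.4 m

5082.4 m


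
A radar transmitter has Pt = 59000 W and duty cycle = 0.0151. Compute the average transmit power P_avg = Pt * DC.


P_avg = 59000 * 0.0151 = 890.9 W

890.9 W


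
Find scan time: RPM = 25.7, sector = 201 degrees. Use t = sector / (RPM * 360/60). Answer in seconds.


t = 201 / (25.7 * 360) * 60 = 1.3 s

1.3 s


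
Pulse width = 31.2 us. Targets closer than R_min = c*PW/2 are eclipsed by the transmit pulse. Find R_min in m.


R_min = 3e8 * 31.2e-6 / 2 = 4680.0 m

4680.0 m


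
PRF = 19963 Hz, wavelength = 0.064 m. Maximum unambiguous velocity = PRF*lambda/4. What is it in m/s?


V_ua = 19963 * 0.064 / 4 = 319.4 m/s

319.4 m/s


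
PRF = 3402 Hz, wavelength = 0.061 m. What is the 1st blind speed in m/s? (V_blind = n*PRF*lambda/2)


V_blind = 1 * 3402 * 0.061 / 2 = 103.8 m/s

103.8 m/s


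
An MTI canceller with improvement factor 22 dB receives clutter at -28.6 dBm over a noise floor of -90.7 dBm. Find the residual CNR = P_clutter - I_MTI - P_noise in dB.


CNR = -28.6 - 22 - (-90.7) = 40.1 dB

40.1 dB


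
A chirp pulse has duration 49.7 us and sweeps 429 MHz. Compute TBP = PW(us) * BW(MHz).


TBP = 49.7 * 429 = 21321.3

21321.3


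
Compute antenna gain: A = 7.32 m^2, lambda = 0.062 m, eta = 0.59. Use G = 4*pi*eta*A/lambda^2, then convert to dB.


G_linear = 4*pi*0.59*7.32/0.062^2 = 14118.53
G_dB = 10*log10(14118.53) = 41.5 dB

41.5 dB


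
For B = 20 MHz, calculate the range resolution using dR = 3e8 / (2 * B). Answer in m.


dR = 3e8 / (2 * 20000000.0) = 7.5 m

7.5 m


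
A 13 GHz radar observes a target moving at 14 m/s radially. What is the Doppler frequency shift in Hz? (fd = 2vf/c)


fd = 2 * 14 * 13000000000.0 / 3e8 = 1213.3 Hz

1213.3 Hz


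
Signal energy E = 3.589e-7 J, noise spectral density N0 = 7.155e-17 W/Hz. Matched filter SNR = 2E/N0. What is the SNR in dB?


SNR_lin = 2 * 3.589e-7 / 7.155e-17 = 1.003e10
SNR_dB = 10*log10(1.003e10) = 100.0 dB

100.0 dB


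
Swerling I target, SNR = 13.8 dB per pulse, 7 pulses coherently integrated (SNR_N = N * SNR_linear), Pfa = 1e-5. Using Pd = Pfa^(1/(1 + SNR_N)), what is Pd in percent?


SNR_lin = 10^(13.8/10) = 23.98833
SNR_N = 7 * 23.98833 = 167.91831
1/(1 + SNR_N) = 1/168.91831 = 0.00592
Pd = (1e-5)^0.00592 = 0.93411
Pd = 93.4%

93.4%


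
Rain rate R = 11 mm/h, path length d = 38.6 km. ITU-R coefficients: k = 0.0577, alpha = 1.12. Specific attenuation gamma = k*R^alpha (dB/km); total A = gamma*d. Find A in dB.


gamma = 0.0577 * 11^1.12 = 0.846322 dB/km
A = 0.846322 * 38.6 = 32.67 dB

32.67 dB


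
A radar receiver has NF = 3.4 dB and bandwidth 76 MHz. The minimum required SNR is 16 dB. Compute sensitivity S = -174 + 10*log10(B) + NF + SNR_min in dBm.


10*log10(76000000.0) = 78.81
S = -174 + 78.81 + 3.4 + 16 = -75.8 dBm

-75.8 dBm


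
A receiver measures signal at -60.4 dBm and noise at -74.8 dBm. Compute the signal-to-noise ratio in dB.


SNR = -60.4 - (-74.8) = 14.4 dB

14.4 dB


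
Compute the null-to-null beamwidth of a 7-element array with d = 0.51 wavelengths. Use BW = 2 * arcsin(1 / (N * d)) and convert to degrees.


1/(N*d) = 1/(7*0.51) = 0.280112
BW = 2*arcsin(0.280112) = 32.5 degrees

32.5 degrees


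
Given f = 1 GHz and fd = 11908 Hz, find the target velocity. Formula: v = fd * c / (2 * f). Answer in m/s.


v = 11908 * 3e8 / (2 * 1000000000.0) = 1786.2 m/s

1786.2 m/s


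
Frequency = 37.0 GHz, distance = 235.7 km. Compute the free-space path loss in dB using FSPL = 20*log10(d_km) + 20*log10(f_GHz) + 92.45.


20*log10(235.7) = 47.45
20*log10(37.0) = 31.36
FSPL = 171.3 dB

171.3 dB


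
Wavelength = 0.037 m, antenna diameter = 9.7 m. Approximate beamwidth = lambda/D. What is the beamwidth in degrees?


BW_rad = 0.037 / 9.7 = 0.003814
BW_deg = 0.22 degrees

0.22 degrees


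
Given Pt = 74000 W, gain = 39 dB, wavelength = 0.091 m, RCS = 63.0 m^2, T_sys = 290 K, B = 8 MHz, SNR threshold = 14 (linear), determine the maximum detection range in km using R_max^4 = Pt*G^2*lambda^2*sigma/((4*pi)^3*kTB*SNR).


G_lin = 10^(39/10) = 7943.282347
R^4 = 74000 * 7943.282347^2 * 0.091^2 * 63.0 / ((4*pi)^3 * 1.38e-23 * 290 * 8000000.0 * 14)
R^4 = 2.73861e21 m^4
R_max = (2.73861e21)^(1/4) = 228761.3 m = 228.8 km

228.8 km


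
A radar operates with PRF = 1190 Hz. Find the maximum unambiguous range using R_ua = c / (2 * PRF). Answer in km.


R_ua = 3e8 / (2 * 1190) = 126050.4 m = 126.1 km

126.1 km


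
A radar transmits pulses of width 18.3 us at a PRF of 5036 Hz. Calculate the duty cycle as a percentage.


DC = 18.3e-6 * 5036 * 100 = 9.22%

9.22%


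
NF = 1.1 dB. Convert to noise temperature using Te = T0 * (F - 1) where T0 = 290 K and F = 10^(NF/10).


NF_lin = 10^(1.1/10) = 1.28825
Te = 290 * (1.28825 - 1) = 83.6 K

83.6 K


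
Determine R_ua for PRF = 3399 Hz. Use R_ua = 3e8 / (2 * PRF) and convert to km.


R_ua = 3e8 / (2 * 3399) = 44130.6 m = 44.1 km

44.1 km


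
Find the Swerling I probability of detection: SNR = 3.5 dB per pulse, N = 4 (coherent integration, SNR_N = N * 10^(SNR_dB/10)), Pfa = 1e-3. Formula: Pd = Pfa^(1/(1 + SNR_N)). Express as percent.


SNR_lin = 10^(3.5/10) = 2.23872
SNR_N = 4 * 2.23872 = 8.95488
1/(1 + SNR_N) = 1/9.95488 = 0.1004532
Pd = (1e-3)^0.1004532 = 0.49962
Pd = 50.0%

50.0%


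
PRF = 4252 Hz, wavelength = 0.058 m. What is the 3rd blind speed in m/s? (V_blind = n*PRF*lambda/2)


V_blind = 3 * 4252 * 0.058 / 2 = 369.9 m/s

369.9 m/s


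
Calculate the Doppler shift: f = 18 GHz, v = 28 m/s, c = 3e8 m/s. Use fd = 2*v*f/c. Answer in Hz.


fd = 2 * 28 * 18000000000.0 / 3e8 = 3360.0 Hz

3360.0 Hz


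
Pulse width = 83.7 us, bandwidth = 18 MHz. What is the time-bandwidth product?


TBP = 83.7 * 18 = 1506.6

1506.6


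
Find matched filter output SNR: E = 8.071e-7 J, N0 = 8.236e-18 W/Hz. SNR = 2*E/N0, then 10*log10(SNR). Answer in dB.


SNR_lin = 2 * 8.071e-7 / 8.236e-18 = 1.96e11
SNR_dB = 10*log10(1.96e11) = 112.9 dB

112.9 dB


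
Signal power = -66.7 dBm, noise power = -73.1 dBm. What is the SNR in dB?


SNR = -66.7 - (-73.1) = 6.4 dB

6.4 dB


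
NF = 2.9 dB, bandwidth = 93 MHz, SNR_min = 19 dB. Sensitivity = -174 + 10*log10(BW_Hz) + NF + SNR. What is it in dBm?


10*log10(93000000.0) = 79.68
S = -174 + 79.68 + 2.9 + 19 = -72.4 dBm

-72.4 dBm


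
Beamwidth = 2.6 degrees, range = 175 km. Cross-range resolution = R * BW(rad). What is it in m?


BW_rad = 0.045378561
CR = 175000 * 0.045378561 = 7941.2 m

7941.2 m


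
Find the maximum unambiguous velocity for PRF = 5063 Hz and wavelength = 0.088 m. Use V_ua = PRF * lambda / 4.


V_ua = 5063 * 0.088 / 4 = 111.4 m/s

111.4 m/s


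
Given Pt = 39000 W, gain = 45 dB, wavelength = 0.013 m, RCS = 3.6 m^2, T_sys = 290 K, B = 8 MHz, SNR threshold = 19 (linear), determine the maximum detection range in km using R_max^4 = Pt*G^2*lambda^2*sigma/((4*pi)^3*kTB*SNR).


G_lin = 10^(45/10) = 31622.776602
R^4 = 39000 * 31622.776602^2 * 0.013^2 * 3.6 / ((4*pi)^3 * 1.38e-23 * 290 * 8000000.0 * 19)
R^4 = 1.96564e19 m^4
R_max = (1.96564e19)^(1/4) = 66584.9 m = 66.6 km

66.6 km


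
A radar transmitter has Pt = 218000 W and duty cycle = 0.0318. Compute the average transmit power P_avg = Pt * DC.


P_avg = 218000 * 0.0318 = 6932.4 W

6932.4 W


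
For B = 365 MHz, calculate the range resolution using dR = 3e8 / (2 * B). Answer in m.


dR = 3e8 / (2 * 365000000.0) = 0.41 m

0.41 m


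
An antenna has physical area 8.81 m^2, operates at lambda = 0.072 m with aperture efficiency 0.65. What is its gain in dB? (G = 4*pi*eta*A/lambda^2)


G_linear = 4*pi*0.65*8.81/0.072^2 = 13881.43
G_dB = 10*log10(13881.43) = 41.4 dB

41.4 dB


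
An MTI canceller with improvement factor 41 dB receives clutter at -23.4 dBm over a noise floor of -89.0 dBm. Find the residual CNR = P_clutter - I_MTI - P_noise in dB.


CNR = -23.4 - 41 - (-89.0) = 24.6 dB

24.6 dB


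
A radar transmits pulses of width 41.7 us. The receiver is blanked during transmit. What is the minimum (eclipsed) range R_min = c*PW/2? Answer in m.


R_min = 3e8 * 41.7e-6 / 2 = 6255.0 m

6255.0 m


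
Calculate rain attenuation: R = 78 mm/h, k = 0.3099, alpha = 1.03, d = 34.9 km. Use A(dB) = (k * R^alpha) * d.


gamma = 0.3099 * 78^1.03 = 27.547299 dB/km
A = 27.547299 * 34.9 = 961.4 dB

961.4 dB


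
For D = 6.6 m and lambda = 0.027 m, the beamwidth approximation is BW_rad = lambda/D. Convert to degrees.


BW_rad = 0.027 / 6.6 = 0.004091
BW_deg = 0.23 degrees

0.23 degrees


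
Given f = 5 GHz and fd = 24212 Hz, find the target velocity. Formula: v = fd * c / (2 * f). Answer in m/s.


v = 24212 * 3e8 / (2 * 5000000000.0) = 726.4 m/s

726.4 m/s


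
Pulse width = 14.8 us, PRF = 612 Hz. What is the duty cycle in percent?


DC = 14.8e-6 * 612 * 100 = 0.91%

0.91%


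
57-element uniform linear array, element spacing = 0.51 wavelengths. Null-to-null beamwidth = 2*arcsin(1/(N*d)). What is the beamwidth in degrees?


1/(N*d) = 1/(57*0.51) = 0.0344
BW = 2*arcsin(0.0344) = 3.9 degrees

3.9 degrees


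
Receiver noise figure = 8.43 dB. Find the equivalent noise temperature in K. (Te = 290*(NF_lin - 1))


NF_lin = 10^(8.43/10) = 6.966265
Te = 290 * (6.966265 - 1) = 1730.2 K

1730.2 K


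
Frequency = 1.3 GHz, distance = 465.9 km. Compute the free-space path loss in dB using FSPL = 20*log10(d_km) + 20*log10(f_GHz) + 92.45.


20*log10(465.9) = 53.37
20*log10(1.3) = 2.28
FSPL = 148.1 dB

148.1 dB


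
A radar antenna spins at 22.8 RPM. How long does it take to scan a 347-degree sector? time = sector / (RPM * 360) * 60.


t = 347 / (22.8 * 360) * 60 = 2.54 s

2.54 s


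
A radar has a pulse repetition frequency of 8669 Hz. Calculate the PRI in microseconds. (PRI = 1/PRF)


PRI = 1/8669 = 0.0001153536 s = 115.4 us

115.4 us


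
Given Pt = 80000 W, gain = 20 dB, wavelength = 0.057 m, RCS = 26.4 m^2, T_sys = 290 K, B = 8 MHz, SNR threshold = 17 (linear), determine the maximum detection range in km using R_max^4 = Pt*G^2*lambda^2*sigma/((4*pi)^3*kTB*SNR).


G_lin = 10^(20/10) = 100.0
R^4 = 80000 * 100.0^2 * 0.057^2 * 26.4 / ((4*pi)^3 * 1.38e-23 * 290 * 8000000.0 * 17)
R^4 = 6.35328e16 m^4
R_max = (6.35328e16)^(1/4) = 15876.3 m = 15.9 km

15.9 km


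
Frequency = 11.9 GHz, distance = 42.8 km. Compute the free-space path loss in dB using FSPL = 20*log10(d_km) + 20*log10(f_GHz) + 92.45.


20*log10(42.8) = 32.63
20*log10(11.9) = 21.51
FSPL = 146.6 dB

146.6 dB


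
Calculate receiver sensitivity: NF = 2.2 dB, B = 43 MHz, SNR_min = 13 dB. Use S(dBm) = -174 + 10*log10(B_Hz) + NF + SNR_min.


10*log10(43000000.0) = 76.33
S = -174 + 76.33 + 2.2 + 13 = -82.5 dBm

-82.5 dBm


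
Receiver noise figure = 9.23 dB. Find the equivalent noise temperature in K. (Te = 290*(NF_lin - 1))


NF_lin = 10^(9.23/10) = 8.375293
Te = 290 * (8.375293 - 1) = 2138.8 K

2138.8 K


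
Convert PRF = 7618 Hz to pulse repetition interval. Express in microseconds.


PRI = 1/7618 = 0.000131268 s = 131.3 us

131.3 us


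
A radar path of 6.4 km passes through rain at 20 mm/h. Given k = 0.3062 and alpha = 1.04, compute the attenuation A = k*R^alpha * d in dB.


gamma = 0.3062 * 20^1.04 = 6.903612 dB/km
A = 6.903612 * 6.4 = 44.18 dB

44.18 dB


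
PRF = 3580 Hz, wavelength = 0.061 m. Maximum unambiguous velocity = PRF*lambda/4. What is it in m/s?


V_ua = 3580 * 0.061 / 4 = 54.6 m/s

54.6 m/s


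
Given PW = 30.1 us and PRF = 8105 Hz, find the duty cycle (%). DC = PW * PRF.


DC = 30.1e-6 * 8105 * 100 = 24.4%

24.4%


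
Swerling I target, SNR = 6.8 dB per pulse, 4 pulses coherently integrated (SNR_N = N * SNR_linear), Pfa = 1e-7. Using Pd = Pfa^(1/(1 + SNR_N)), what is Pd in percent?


SNR_lin = 10^(6.8/10) = 4.7863
SNR_N = 4 * 4.7863 = 19.1452
1/(1 + SNR_N) = 1/20.1452 = 0.0496396
Pd = (1e-7)^0.0496396 = 0.44929
Pd = 44.9%

44.9%


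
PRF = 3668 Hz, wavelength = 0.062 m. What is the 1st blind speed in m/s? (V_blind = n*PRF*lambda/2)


V_blind = 1 * 3668 * 0.062 / 2 = 113.7 m/s

113.7 m/s


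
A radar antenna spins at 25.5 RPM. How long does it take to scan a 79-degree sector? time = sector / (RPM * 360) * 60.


t = 79 / (25.5 * 360) * 60 = 0.52 s

0.52 s


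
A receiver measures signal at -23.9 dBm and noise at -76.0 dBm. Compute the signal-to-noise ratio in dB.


SNR = -23.9 - (-76.0) = 52.1 dB

52.1 dB


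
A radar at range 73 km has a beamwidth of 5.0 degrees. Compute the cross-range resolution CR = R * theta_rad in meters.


BW_rad = 0.087266463
CR = 73000 * 0.087266463 = 6370.5 m

6370.5 m


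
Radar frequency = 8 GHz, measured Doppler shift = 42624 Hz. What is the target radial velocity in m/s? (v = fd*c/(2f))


v = 42624 * 3e8 / (2 * 8000000000.0) = 799.2 m/s

799.2 m/s


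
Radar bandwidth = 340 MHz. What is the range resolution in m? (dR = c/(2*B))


dR = 3e8 / (2 * 340000000.0) = 0.44 m

0.44 m


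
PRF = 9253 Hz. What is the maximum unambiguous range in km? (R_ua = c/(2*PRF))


R_ua = 3e8 / (2 * 9253) = 16211.0 m = 16.2 km

16.2 km


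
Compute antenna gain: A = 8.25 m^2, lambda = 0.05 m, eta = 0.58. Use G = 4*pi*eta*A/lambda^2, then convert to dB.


G_linear = 4*pi*0.58*8.25/0.05^2 = 24052.03
G_dB = 10*log10(24052.03) = 43.8 dB

43.8 dB


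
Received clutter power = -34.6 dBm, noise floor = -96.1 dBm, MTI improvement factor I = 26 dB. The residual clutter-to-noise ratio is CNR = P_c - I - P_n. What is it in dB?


CNR = -34.6 - 26 - (-96.1) = 35.5 dB

35.5 dB


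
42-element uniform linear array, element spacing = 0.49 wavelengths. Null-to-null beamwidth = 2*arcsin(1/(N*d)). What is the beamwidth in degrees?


1/(N*d) = 1/(42*0.49) = 0.048591
BW = 2*arcsin(0.048591) = 5.6 degrees

5.6 degrees


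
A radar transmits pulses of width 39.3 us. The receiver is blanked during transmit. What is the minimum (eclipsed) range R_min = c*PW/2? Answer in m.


R_min = 3e8 * 39.3e-6 / 2 = 5895.0 m

5895.0 m


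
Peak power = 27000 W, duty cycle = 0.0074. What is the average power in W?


P_avg = 27000 * 0.0074 = 199.8 W

199.8 W


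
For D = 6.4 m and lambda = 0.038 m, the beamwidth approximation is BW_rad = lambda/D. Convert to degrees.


BW_rad = 0.038 / 6.4 = 0.005937
BW_deg = 0.34 degrees

0.34 degrees


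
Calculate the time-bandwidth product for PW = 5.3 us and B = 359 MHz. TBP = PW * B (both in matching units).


TBP = 5.3 * 359 = 1902.7

1902.7


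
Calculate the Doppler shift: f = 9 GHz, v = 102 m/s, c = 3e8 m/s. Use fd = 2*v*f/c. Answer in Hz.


fd = 2 * 102 * 9000000000.0 / 3e8 = 6120.0 Hz

6120.0 Hz


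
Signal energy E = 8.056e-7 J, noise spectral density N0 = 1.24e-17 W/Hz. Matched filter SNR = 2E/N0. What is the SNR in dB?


SNR_lin = 2 * 8.056e-7 / 1.24e-17 = 1.299e11
SNR_dB = 10*log10(1.299e11) = 111.1 dB

111.1 dB


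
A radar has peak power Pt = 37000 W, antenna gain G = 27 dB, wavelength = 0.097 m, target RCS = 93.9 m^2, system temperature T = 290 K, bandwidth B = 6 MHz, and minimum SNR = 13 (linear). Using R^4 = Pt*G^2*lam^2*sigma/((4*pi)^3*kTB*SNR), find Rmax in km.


G_lin = 10^(27/10) = 501.187234
R^4 = 37000 * 501.187234^2 * 0.097^2 * 93.9 / ((4*pi)^3 * 1.38e-23 * 290 * 6000000.0 * 13)
R^4 = 1.32559e19 m^4
R_max = (1.32559e19)^(1/4) = 60339.6 m = 60.3 km

60.3 km


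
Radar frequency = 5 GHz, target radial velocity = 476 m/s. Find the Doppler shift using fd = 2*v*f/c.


fd = 2 * 476 * 5000000000.0 / 3e8 = 15866.7 Hz

15866.7 Hz


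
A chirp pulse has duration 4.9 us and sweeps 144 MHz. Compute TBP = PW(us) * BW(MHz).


TBP = 4.9 * 144 = 705.6

705.6


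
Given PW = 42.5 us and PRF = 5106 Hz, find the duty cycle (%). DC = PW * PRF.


DC = 42.5e-6 * 5106 * 100 = 21.7%

21.7%


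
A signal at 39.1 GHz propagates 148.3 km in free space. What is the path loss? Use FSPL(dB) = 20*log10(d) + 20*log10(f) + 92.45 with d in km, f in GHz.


20*log10(148.3) = 43.42
20*log10(39.1) = 31.84
FSPL = 167.7 dB

167.7 dB


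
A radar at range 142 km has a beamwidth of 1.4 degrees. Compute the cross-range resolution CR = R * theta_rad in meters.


BW_rad = 0.02443461
CR = 142000 * 0.02443461 = 3469.7 m

3469.7 m


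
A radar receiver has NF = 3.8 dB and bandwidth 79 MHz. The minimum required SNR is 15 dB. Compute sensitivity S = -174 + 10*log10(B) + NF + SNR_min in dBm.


10*log10(79000000.0) = 78.98
S = -174 + 78.98 + 3.8 + 15 = -76.2 dBm

-76.2 dBm


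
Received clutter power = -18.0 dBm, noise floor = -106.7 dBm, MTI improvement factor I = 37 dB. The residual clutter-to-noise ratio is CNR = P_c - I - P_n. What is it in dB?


CNR = -18.0 - 37 - (-106.7) = 51.7 dB

51.7 dB


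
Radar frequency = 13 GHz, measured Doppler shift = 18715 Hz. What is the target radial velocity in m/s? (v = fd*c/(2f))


v = 18715 * 3e8 / (2 * 13000000000.0) = 215.9 m/s

215.9 m/s


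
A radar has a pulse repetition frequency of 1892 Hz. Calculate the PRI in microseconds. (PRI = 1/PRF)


PRI = 1/1892 = 0.0005285412 s = 528.5 us

528.5 us


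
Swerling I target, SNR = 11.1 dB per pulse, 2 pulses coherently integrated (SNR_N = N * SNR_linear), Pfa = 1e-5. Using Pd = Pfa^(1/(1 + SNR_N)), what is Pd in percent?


SNR_lin = 10^(11.1/10) = 12.8825
SNR_N = 2 * 12.8825 = 25.765
1/(1 + SNR_N) = 1/26.765 = 0.0373622
Pd = (1e-5)^0.0373622 = 0.65041
Pd = 65.0%

65.0%


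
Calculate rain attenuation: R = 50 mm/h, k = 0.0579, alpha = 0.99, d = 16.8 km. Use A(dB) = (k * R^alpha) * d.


gamma = 0.0579 * 50^0.99 = 2.783934 dB/km
A = 2.783934 * 16.8 = 46.77 dB

46.77 dB


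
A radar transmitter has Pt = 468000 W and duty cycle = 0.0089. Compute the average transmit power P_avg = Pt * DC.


P_avg = 468000 * 0.0089 = 4165.2 W

4165.2 W


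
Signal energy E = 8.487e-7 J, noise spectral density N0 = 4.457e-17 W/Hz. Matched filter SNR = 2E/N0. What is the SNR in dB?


SNR_lin = 2 * 8.487e-7 / 4.457e-17 = 3.808e10
SNR_dB = 10*log10(3.808e10) = 105.8 dB

105.8 dB


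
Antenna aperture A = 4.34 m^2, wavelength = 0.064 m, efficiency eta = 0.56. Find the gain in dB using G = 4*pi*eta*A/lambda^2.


G_linear = 4*pi*0.56*4.34/0.064^2 = 7456.37
G_dB = 10*log10(7456.37) = 38.7 dB

38.7 dB


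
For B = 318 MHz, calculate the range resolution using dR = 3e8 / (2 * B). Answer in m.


dR = 3e8 / (2 * 318000000.0) = 0.47 m

0.47 m


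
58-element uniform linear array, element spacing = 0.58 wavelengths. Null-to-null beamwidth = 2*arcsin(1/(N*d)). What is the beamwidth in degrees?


1/(N*d) = 1/(58*0.58) = 0.029727
BW = 2*arcsin(0.029727) = 3.4 degrees

3.4 degrees


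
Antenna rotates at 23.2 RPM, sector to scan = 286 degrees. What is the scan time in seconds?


t = 286 / (23.2 * 360) * 60 = 2.05 s

2.05 s


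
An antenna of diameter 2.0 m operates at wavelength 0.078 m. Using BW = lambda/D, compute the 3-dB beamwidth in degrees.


BW_rad = 0.078 / 2.0 = 0.039
BW_deg = 2.23 degrees

2.23 degrees


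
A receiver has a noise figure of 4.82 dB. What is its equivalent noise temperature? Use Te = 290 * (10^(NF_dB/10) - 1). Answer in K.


NF_lin = 10^(4.82/10) = 3.033891
Te = 290 * (3.033891 - 1) = 589.8 K

589.8 K


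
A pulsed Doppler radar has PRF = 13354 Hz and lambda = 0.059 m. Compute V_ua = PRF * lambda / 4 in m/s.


V_ua = 13354 * 0.059 / 4 = 197.0 m/s

197.0 m/s


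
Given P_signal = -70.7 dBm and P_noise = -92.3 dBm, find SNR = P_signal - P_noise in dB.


SNR = -70.7 - (-92.3) = 21.6 dB

21.6 dB


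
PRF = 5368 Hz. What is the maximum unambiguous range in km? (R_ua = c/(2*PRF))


R_ua = 3e8 / (2 * 5368) = 27943.4 m = 27.9 km

27.9 km


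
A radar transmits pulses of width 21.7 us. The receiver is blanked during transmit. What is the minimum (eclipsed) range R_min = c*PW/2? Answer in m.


R_min = 3e8 * 21.7e-6 / 2 = 3255.0 m

3255.0 m


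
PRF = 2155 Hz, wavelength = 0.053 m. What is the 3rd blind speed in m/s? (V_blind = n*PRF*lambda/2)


V_blind = 3 * 2155 * 0.053 / 2 = 171.3 m/s

171.3 m/s


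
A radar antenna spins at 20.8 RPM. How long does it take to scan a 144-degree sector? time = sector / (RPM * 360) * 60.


t = 144 / (20.8 * 360) * 60 = 1.15 s

1.15 s


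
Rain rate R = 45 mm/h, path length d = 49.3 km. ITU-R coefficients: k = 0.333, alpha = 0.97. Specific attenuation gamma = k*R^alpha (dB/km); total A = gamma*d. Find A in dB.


gamma = 0.333 * 45^0.97 = 13.367813 dB/km
A = 13.367813 * 49.3 = 659.03 dB

659.03 dB


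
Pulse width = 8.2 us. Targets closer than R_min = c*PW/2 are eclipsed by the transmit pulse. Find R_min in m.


R_min = 3e8 * 8.2e-6 / 2 = 1230.0 m

1230.0 m


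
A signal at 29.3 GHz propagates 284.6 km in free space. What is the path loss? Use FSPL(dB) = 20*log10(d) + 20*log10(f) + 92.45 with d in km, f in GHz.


20*log10(284.6) = 49.08
20*log10(29.3) = 29.34
FSPL = 170.9 dB

170.9 dB


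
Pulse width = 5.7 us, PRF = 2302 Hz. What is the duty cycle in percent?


DC = 5.7e-6 * 2302 * 100 = 1.31%

1.31%


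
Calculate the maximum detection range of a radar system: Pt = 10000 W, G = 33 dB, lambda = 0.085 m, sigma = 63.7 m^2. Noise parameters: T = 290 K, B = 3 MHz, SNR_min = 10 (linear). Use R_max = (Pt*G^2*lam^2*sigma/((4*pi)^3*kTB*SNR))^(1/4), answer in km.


G_lin = 10^(33/10) = 1995.262315
R^4 = 10000 * 1995.262315^2 * 0.085^2 * 63.7 / ((4*pi)^3 * 1.38e-23 * 290 * 3000000.0 * 10)
R^4 = 7.69041e19 m^4
R_max = (7.69041e19)^(1/4) = 93645.6 m = 93.6 km

93.6 km


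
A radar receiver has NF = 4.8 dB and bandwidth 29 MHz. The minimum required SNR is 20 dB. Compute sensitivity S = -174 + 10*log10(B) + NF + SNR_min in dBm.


10*log10(29000000.0) = 74.62
S = -174 + 74.62 + 4.8 + 20 = -74.6 dBm

-74.6 dBm


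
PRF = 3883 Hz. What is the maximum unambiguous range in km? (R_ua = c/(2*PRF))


R_ua = 3e8 / (2 * 3883) = 38629.9 m = 38.6 km

38.6 km


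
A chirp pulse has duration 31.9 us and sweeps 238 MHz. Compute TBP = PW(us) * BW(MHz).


TBP = 31.9 * 238 = 7592.2

7592.2


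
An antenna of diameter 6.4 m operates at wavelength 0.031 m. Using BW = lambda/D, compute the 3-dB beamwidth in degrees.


BW_rad = 0.031 / 6.4 = 0.004844
BW_deg = 0.28 degrees

0.28 degrees


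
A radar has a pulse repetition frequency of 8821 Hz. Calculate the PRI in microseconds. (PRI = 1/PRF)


PRI = 1/8821 = 0.0001133658 s = 113.4 us

113.4 us


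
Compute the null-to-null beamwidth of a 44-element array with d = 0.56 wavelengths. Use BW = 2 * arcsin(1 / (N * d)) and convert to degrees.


1/(N*d) = 1/(44*0.56) = 0.040584
BW = 2*arcsin(0.040584) = 4.7 degrees

4.7 degrees


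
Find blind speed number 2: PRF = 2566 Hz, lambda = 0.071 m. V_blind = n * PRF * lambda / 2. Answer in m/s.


V_blind = 2 * 2566 * 0.071 / 2 = 182.2 m/s

182.2 m/s


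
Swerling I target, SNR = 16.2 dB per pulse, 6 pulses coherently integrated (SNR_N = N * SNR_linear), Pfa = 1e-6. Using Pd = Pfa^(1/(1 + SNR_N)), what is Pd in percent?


SNR_lin = 10^(16.2/10) = 41.68694
SNR_N = 6 * 41.68694 = 250.12164
1/(1 + SNR_N) = 1/251.12164 = 0.0039821
Pd = (1e-6)^0.0039821 = 0.94647
Pd = 94.6%

94.6%


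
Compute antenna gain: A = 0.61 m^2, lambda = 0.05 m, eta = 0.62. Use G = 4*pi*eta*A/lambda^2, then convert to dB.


G_linear = 4*pi*0.62*0.61/0.05^2 = 1901.04
G_dB = 10*log10(1901.04) = 32.8 dB

32.8 dB


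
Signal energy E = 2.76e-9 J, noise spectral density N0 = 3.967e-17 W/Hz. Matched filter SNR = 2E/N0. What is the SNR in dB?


SNR_lin = 2 * 2.76e-9 / 3.967e-17 = 1.391e8
SNR_dB = 10*log10(1.391e8) = 81.4 dB

81.4 dB


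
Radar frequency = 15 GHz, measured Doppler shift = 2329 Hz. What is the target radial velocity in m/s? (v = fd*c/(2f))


v = 2329 * 3e8 / (2 * 15000000000.0) = 23.3 m/s

23.3 m/s


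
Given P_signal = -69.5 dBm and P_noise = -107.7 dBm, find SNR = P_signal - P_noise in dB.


SNR = -69.5 - (-107.7) = 38.2 dB

38.2 dB


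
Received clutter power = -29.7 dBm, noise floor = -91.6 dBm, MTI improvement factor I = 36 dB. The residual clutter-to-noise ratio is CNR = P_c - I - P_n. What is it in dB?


CNR = -29.7 - 36 - (-91.6) = 25.9 dB

25.9 dB


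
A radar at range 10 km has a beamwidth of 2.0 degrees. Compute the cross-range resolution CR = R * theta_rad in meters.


BW_rad = 0.034906585
CR = 10000 * 0.034906585 = 349.1 m

349.1 m
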